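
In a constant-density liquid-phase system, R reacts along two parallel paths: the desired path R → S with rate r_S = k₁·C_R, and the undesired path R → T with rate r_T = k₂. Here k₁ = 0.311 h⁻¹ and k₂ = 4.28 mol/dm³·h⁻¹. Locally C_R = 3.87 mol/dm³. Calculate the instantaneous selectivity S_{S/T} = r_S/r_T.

0.281

S_{S/T} = r_S/r_T = (k₁·C_R)/(k₂) = (k₁/k₂)·C_R.
= (0.311×3.870) / (4.28) = 1.204/4.280 = 0.281.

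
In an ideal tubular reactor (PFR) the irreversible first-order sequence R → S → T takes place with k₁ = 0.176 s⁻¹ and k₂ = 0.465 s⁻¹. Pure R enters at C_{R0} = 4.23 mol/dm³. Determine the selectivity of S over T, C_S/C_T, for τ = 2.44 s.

1.35

The intermediate concentration in a first-order A→B→C sequence is C_S = k₁C_{R0}(e^(−k₁τ) − e^(−k₂τ))/(k₂−k₁).
e^(−k₁τ) = e^(−0.176×2.44) = e^(−0.4294) = 0.6509; e^(−k₂τ) = e^(−1.135) = 0.3216.
C_S = 0.176×4.23/(0.465−0.176) × (0.6509−0.3216) = 2.576×0.3293 = 0.8484 mol/dm³.
C_R = C_{R0}e^(−k₁τ) = 2.753 mol/dm³, so C_T = C_{R0}−C_R−C_S = 0.6285 mol/dm³; C_S/C_T = 1.35.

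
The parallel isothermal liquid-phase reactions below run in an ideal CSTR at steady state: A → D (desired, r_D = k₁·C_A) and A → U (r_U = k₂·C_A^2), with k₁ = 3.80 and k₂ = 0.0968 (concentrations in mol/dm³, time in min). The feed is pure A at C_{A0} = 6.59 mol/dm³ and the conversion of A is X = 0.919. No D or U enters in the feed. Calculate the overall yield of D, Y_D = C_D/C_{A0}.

0.907

Exit C_A = C_{A0}(1−X) = 6.59×0.0810 = 0.5338 mol/dm³.
A CSTR operates uniformly at the exit composition, giving r_D = 2.028 and r_U = 0.02758 (each k·C_A^n at C_A = 0.5338).
Fraction of consumed A going to D: r_D/(r_D+r_U) = 0.9866.
C_D = 0.9866·C_{A0}·X = 0.9866×6.59×0.919 = 5.97 mol/dm³; Y_D = C_D/C_{A0} = 0.907.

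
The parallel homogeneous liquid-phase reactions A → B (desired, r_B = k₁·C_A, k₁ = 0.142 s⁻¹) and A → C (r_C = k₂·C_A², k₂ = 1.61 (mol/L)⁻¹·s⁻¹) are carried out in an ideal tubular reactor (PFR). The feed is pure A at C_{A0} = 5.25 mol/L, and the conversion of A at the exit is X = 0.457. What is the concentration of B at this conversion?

C_A = C_{A0}(1−X) = 2.851 mol/L.
Along a PFR/batch, dC_B/dC_A = −r_B/(r_B+r_C) = −k₁/(k₁+k₂·C_A).
Integrating from C_{A0} to C_A: C_B = (0.142/1.61)·ln[(0.142+1.61·5.25)/(0.142+1.61·2.85)] = 0.08820·ln(8.595/4.732) = 0.05264 mol/L.

0.0526 mol/L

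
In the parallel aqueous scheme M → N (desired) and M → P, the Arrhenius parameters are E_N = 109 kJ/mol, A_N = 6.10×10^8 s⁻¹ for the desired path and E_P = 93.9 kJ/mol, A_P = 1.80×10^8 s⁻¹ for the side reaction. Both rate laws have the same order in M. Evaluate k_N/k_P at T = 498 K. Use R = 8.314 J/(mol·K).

With equal orders, S_{N/P} = k_N/k_P = (A_N/A_P)·exp[(E_P−E_N)/(RT)].
(E_P−E_N)/(RT) = (93.9−109)×10³/(8.314×498) = -15100/4140 = -3.647.
k_N/k_P = (6.10×10^8/1.80×10^8)·exp(-3.647) = 3.389 × 0.02607 = 0.0883.
Since E_N > E_P, raising the temperature improves selectivity toward N.

0.0883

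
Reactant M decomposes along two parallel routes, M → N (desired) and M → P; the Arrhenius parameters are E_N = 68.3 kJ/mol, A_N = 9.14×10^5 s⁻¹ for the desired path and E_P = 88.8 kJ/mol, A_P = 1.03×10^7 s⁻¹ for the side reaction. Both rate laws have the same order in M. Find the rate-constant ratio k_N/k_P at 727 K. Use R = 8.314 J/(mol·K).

k_N/k_P = (A_N/A_P)·exp[−(E_N−E_P)/(RT)] = (A_N/A_P)·exp[(E_P−E_N)/(RT)].
(E_P−E_N)/(RT) = (88.8−68.3)×10³/(8.314×727) = 20500/6044 = 3.392.
k_N/k_P = (9.14×10^5/1.03×10^7)·exp(3.392) = 0.08874 × 29.71 = 2.64.
Since E_N < E_P, lowering the temperature improves selectivity toward N.

2.64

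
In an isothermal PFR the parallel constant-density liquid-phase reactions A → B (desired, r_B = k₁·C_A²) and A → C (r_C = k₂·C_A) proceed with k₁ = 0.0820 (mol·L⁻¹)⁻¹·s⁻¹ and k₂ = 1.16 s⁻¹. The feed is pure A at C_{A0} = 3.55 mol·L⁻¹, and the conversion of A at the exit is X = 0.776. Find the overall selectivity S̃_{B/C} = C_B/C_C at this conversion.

0.151

C_A = C_{A0}(1−X) = 0.7952 mol·L⁻¹.
Along a PFR/batch, dC_C/dC_A = −r_C/(r_B+r_C) = −k₂/(k₂+k₁·C_A).
Integrating from C_{A0} to C_A: C_C = (1.16/0.0820)·ln[(1.16+0.0820·3.55)/(1.16+0.0820·0.795)] = 14.15·ln(1.451/1.225) = 2.394 mol·L⁻¹.
Then C_B = (C_{A0}−C_A) − C_C = 2.755 − 2.394 = 0.3611 mol·L⁻¹.
S̃_{B/C} = C_B/C_C = 0.3611/2.394 = 0.151.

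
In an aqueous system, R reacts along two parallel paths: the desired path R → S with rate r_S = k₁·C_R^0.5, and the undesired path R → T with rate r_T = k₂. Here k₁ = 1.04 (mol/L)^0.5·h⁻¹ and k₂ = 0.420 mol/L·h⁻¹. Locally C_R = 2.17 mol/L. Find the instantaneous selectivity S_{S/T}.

3.65

S_{S/T} = r_S/r_T = (k₁·C_R^0.5)/(k₂) = (k₁/k₂)·C_R^0.5.
= (1.04×2.170^0.5) / (0.420) = 1.532/0.4200 = 3.65.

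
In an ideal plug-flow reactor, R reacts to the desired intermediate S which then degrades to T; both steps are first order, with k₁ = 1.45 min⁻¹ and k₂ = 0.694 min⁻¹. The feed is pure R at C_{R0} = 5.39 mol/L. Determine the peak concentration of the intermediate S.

2.74 mol/L

Evaluating C_S at τ_opt = ln(k₂/k₁)/(k₂−k₁) gives C_{S,max}/C_{R0} = (k₁/k₂)^[k₂/(k₂−k₁)].
= (1.45/0.694)^(0.694/(0.694−1.45)) = (2.089)^(-0.9180) = 0.5084.
C_{S,max} = 0.5084×5.39 = 2.74 mol/L.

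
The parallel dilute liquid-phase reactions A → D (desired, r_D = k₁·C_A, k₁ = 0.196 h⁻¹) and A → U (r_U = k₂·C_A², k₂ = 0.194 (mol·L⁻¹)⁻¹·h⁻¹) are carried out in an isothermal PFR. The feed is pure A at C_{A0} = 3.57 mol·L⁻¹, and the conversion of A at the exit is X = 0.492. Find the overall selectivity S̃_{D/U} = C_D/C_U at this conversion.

C_A = C_{A0}(1−X) = 1.814 mol·L⁻¹.
Along a PFR/batch, dC_D/dC_A = −r_D/(r_D+r_U) = −k₁/(k₁+k₂·C_A).
Integrating from C_{A0} to C_A: C_D = (0.196/0.194)·ln[(0.196+0.194·3.57)/(0.196+0.194·1.81)] = 1.010·ln(0.8886/0.5478) = 0.4886 mol·L⁻¹.
C_U = (C_{A0}−C_A)−C_D = 1.268 mol·L⁻¹; S̃_{D/U} = 0.4886/1.268 = 0.385.

0.385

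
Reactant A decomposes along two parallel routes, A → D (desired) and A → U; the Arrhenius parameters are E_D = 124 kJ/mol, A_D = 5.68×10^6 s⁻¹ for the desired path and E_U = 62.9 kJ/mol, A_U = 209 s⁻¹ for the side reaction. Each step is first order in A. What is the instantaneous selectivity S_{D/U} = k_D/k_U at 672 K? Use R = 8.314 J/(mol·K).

k_D/k_U = (A_D/A_U)·exp[−(E_D−E_U)/(RT)] = (A_D/A_U)·exp[(E_U−E_D)/(RT)].
(E_U−E_D)/(RT) = (62.9−124)×10³/(8.314×672) = -61100/5587 = -10.94.
k_D/k_U = (5.68×10^6/209)·exp(-10.94) = 27177 × 1.780×10^-5 = 0.484.
Since E_D > E_U, raising the temperature improves selectivity toward D.

0.484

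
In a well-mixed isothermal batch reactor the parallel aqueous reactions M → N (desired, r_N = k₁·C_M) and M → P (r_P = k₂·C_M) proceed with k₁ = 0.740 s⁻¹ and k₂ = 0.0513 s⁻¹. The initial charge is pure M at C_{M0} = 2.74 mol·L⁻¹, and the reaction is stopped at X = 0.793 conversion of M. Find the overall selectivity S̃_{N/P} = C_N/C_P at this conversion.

14.4

C_M = C_{M0}(1−X) = 0.5672 mol·L⁻¹.
Both paths are first order in M, so the instantaneous fraction to N is constant: dC_N/d(−C_M) = k₁/(k₁+k₂) = 0.9352.
C_N = 0.9352·(C_{M0}−C_M) = 0.9352×2.173 = 2.03 mol·L⁻¹.
C_P = (C_{M0}−C_M)−C_N = 0.1409 mol·L⁻¹; S̃_{N/P} = 2.032/0.1409 = 14.4.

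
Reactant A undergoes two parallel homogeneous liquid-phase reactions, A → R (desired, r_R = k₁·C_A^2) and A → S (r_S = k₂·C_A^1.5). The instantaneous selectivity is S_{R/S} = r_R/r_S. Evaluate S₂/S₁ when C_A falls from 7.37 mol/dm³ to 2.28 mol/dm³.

0.556

S_{R/S} = (k₁/k₂)·C_A^0.5, so S₂/S₁ = (C_{A,2}/C_{A,1})^0.5.
= (2.28/7.37)^0.5 = (0.3094)^0.5 = 0.556.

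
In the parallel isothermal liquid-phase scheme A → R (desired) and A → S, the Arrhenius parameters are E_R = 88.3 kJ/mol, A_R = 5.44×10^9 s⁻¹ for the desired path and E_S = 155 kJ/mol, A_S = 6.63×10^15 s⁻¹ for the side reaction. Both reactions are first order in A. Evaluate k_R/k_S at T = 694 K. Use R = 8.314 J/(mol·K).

0.0860

k_R/k_S = (A_R/A_S)·exp[−(E_R−E_S)/(RT)] = (A_R/A_S)·exp[(E_S−E_R)/(RT)].
(E_S−E_R)/(RT) = (155−88.3)×10³/(8.314×694) = 66700/5770 = 11.56.
k_R/k_S = (5.44×10^9/6.63×10^15)·exp(11.56) = 8.205×10^-7 × 1.048×10^5 = 0.0860.
Since E_R < E_S, lowering the temperature improves selectivity toward R.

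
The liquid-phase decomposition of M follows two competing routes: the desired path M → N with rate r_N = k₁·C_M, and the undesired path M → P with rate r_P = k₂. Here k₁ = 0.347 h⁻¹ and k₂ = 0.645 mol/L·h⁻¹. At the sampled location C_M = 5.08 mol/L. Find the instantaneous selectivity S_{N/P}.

2.73

S_{N/P} = r_N/r_P = (k₁·C_M)/(k₂) = (k₁/k₂)·C_M.
= (0.347×5.080) / (0.645) = 1.763/0.6450 = 2.73.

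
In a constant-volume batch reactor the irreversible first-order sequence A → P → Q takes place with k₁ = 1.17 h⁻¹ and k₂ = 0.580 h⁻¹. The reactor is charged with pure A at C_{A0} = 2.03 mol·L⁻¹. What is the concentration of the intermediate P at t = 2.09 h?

Solving the coupled first-order balances gives C_P(t) = [k₁/(k₂−k₁)]·C_{A0}·(e^(−k₁t) − e^(−k₂t)).
e^(−k₁t) = e^(−1.17×2.09) = e^(−2.445) = 0.08670; e^(−k₂t) = e^(−1.212) = 0.2975.
C_P = 1.17×2.03/(0.580−1.17) × (0.08670−0.2975) = (-4.026)×(-0.2108) = 0.8488 mol·L⁻¹.

0.849 mol·L⁻¹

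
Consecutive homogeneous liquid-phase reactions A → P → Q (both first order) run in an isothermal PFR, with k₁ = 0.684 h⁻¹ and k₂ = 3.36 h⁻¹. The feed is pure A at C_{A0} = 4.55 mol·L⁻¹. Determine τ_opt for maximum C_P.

0.595 h

Setting dC_P/dτ = 0 gives τ_opt = ln(k₂/k₁)/(k₂−k₁).
= ln(3.36/0.684)/(3.36−0.684) = ln(4.912)/2.676 = 1.592/2.676 = 0.595 h.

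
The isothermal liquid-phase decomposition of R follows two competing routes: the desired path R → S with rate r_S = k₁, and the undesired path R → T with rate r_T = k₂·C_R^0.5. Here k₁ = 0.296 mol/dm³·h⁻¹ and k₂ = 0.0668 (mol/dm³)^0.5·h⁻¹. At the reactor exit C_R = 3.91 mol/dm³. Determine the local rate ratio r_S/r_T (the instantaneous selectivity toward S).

S_{S/T} = r_S/r_T = (k₁)/(k₂·C_R^0.5) = (k₁/k₂)·C_R^-0.5.
= (0.296) / (0.0668×3.910^0.5) = 0.2960/0.1321 = 2.24.
The undesired path is higher order in R, so low C_R (CSTR or dilute feed) favours S.

2.24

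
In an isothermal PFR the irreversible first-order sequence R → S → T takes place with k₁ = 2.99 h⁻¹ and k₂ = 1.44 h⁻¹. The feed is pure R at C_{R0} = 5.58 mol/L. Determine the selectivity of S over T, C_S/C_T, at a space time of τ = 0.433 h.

2.29

Solving the coupled first-order balances gives C_S(τ) = [k₁/(k₂−k₁)]·C_{R0}·(e^(−k₁τ) − e^(−k₂τ)).
e^(−k₁τ) = e^(−2.99×0.433) = e^(−1.295) = 0.2740; e^(−k₂τ) = e^(−0.6235) = 0.5361.
C_S = 2.99×5.58/(1.44−2.99) × (0.2740−0.5361) = (-10.76)×(-0.2621) = 2.821 mol/L.
C_R = C_{R0}e^(−k₁τ) = 1.529 mol/L, so C_T = C_{R0}−C_R−C_S = 1.230 mol/L; C_S/C_T = 2.29.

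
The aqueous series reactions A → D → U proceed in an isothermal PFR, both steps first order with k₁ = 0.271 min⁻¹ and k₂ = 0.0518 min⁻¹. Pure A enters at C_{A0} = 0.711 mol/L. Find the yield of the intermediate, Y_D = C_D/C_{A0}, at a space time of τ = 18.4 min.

Solving the coupled first-order balances gives C_D(τ) = [k₁/(k₂−k₁)]·C_{A0}·(e^(−k₁τ) − e^(−k₂τ)).
e^(−k₁τ) = e^(−0.271×18.4) = e^(−4.986) = 0.006830; e^(−k₂τ) = e^(−0.9531) = 0.3855.
C_D = 0.271×0.711/(0.0518−0.271) × (0.006830−0.3855) = (-0.8790)×(-0.3787) = 0.3329 mol/L.
Y_D = C_D/C_{A0} = 0.3329/0.711 = 0.468.

0.468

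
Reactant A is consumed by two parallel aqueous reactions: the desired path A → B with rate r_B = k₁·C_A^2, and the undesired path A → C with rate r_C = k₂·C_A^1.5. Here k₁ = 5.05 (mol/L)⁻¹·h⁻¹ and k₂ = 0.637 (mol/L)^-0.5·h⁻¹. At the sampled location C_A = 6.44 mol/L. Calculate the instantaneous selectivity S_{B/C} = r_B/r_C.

20.1

S_{B/C} = r_B/r_C = (k₁·C_A^2)/(k₂·C_A^1.5) = (k₁/k₂)·C_A^0.5.
= (5.05×6.440^2) / (0.637×6.440^1.5) = 209.4/10.41 = 20.1.
Since the desired path is higher order in A, keeping C_A high (PFR or concentrated feed) favours B.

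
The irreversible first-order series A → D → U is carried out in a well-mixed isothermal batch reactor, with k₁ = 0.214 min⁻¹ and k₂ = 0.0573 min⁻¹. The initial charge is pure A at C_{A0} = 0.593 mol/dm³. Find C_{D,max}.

0.366 mol/dm³

For a first-order series the maximum intermediate yield is C_{D,max}/C_{A0} = (k₁/k₂)^[k₂/(k₂−k₁)].
= (0.214/0.0573)^(0.0573/(0.0573−0.214)) = (3.735)^(-0.3657) = 0.6177.
C_{D,max} = 0.6177×0.593 = 0.366 mol/dm³.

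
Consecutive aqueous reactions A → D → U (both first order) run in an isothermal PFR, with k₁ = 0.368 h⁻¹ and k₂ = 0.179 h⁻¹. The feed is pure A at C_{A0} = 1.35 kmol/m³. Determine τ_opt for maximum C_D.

3.81 h

For first-order series the maximum of C_D occurs at τ_opt = ln(k₂/k₁)/(k₂−k₁).
= ln(0.179/0.368)/(0.179−0.368) = ln(0.4864)/-0.1890 = -0.7207/-0.1890 = 3.81 h.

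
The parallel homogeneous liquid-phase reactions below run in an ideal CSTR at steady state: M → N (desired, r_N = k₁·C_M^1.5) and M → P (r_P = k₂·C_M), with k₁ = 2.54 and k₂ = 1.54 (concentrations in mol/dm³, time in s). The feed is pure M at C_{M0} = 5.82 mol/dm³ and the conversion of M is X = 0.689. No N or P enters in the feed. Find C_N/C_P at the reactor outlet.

2.22

Exit C_M = C_{M0}(1−X) = 5.82×0.311 = 1.810 mol/dm³.
Rates in a CSTR are evaluated at the outlet concentration: r_N = 2.54×1.810^1.5 = 6.185, r_P = 1.54×1.810 = 2.787.
Overall selectivity = C_N/C_P = r_Nτ/(r_Pτ) = r_N/r_P = 2.22.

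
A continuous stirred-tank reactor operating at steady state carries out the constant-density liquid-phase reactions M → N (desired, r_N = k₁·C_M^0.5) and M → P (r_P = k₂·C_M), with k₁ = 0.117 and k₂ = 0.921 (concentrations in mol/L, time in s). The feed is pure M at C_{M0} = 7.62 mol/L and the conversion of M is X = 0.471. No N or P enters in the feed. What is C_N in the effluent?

Exit C_M = C_{M0}(1−X) = 7.62×0.529 = 4.031 mol/L.
In a CSTR the entire volume is at exit conditions, so r_N = 0.117×4.031^0.5 = 0.2349 and r_P = 0.921×4.031 = 3.713.
Fraction of consumed M going to N: r_N/(r_N+r_P) = 0.05951.
C_N = 0.05951·C_{M0}·X = 0.05951×7.62×0.471 = 0.214 mol/L.

0.214 mol/L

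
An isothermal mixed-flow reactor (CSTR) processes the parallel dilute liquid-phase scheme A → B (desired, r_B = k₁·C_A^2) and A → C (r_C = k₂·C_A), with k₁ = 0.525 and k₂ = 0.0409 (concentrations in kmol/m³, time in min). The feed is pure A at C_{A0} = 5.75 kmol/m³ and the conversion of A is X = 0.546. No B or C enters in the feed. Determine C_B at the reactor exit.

Exit C_A = C_{A0}(1−X) = 5.75×0.454 = 2.610 kmol/m³.
Rates in a CSTR are evaluated at the outlet concentration: r_B = 0.525×2.610^2 = 3.578, r_C = 0.0409×2.610 = 0.1068.
Fraction of consumed A going to B: r_B/(r_B+r_C) = 0.9710.
C_B = 0.9710·C_{A0}·X = 0.9710×5.75×0.546 = 3.05 kmol/m³.

3.05 kmol/m³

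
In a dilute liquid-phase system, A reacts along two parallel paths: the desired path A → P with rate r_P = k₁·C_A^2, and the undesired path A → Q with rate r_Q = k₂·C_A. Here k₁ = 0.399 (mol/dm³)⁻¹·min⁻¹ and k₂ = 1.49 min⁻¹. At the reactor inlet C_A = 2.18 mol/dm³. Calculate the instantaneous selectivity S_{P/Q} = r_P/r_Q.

S_{P/Q} = r_P/r_Q = (k₁·C_A^2)/(k₂·C_A) = (k₁/k₂)·C_A.
= (0.399×2.180^2) / (1.49×2.180) = 1.896/3.248 = 0.584.
Since the desired path is higher order in A, keeping C_A high (PFR or concentrated feed) favours P.

0.584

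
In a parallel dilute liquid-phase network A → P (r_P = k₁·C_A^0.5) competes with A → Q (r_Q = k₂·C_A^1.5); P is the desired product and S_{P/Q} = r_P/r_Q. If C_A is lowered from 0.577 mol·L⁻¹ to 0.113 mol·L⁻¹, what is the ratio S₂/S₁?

5.11

S_{P/Q} = (k₁/k₂)·C_A⁻¹, so S₂/S₁ = (C_{A,2}/C_{A,1})⁻¹.
= 0.577/0.113 = 5.11.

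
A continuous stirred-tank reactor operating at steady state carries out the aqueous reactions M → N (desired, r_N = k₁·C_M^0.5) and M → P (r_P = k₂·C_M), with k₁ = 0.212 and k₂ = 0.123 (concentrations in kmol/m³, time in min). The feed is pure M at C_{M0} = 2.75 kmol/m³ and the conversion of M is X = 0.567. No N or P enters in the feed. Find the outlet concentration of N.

0.955 kmol/m³

Exit C_M = C_{M0}(1−X) = 2.75×0.433 = 1.191 kmol/m³.
Rates in a CSTR are evaluated at the outlet concentration: r_N = 0.212×1.191^0.5 = 0.2313, r_P = 0.123×1.191 = 0.1465.
Fraction of consumed M going to N: r_N/(r_N+r_P) = 0.6123.
C_N = 0.6123·C_{M0}·X = 0.6123×2.75×0.567 = 0.955 kmol/m³.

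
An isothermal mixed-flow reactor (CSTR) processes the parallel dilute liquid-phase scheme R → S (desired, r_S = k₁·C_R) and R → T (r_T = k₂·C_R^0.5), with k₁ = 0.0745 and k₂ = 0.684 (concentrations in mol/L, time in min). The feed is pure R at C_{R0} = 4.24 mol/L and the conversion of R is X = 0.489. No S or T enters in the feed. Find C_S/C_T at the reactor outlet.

Exit C_R = C_{R0}(1−X) = 4.24×0.511 = 2.167 mol/L.
Rates in a CSTR are evaluated at the outlet concentration: r_S = 0.0745×2.167 = 0.1614, r_T = 0.684×2.167^0.5 = 1.007.
Overall selectivity = C_S/C_T = r_Sτ/(r_Tτ) = r_S/r_T = 0.160.

0.160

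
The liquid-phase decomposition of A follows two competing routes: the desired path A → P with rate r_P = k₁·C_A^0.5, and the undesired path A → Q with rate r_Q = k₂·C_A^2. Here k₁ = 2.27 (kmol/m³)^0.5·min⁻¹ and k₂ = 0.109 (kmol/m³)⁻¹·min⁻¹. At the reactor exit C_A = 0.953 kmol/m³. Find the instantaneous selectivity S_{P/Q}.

22.4

S_{P/Q} = r_P/r_Q = (k₁·C_A^0.5)/(k₂·C_A^2) = (k₁/k₂)·C_A^-1.5.
= (2.27×0.9530^0.5) / (0.109×0.9530^2) = 2.216/0.09899 = 22.4.
The undesired path is higher order in A, so low C_A (CSTR or dilute feed) favours P.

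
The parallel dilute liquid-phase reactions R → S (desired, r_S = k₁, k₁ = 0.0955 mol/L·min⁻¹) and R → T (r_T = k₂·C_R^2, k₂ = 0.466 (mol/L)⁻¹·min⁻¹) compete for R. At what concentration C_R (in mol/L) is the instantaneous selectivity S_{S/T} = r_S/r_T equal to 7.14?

S_{S/T} = (k₁/k₂)·C_R^-2 ⇒ C_R = (S·k₂/k₁)^(-0.5).
= (7.14×0.466/0.0955)^(-0.5) = (34.84)^(-0.5) = 0.169 mol/L.

0.169 mol/L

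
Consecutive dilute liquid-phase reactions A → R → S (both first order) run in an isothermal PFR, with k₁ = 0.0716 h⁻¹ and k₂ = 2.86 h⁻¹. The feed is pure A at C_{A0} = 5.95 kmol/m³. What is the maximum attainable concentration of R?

At the optimum, C_{R,max}/C_{A0} = (k₁/k₂)^[k₂/(k₂−k₁)].
= (0.0716/2.86)^(2.86/(2.86−0.0716)) = (0.02503)^(1.026) = 0.02277.
C_{R,max} = 0.02277×5.95 = 0.136 kmol/m³.

0.136 kmol/m³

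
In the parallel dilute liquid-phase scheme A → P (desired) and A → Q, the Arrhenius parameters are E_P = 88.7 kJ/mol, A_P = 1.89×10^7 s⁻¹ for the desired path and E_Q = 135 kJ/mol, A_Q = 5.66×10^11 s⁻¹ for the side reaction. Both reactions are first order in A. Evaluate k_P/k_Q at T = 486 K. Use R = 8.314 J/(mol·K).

With equal orders, S_{P/Q} = k_P/k_Q = (A_P/A_Q)·exp[(E_Q−E_P)/(RT)].
(E_Q−E_P)/(RT) = (135−88.7)×10³/(8.314×486) = 46300/4041 = 11.46.
k_P/k_Q = (1.89×10^7/5.66×10^11)·exp(11.46) = 3.339×10^-5 × 94720 = 3.16.
Since E_P < E_Q, lowering the temperature improves selectivity toward P.

3.16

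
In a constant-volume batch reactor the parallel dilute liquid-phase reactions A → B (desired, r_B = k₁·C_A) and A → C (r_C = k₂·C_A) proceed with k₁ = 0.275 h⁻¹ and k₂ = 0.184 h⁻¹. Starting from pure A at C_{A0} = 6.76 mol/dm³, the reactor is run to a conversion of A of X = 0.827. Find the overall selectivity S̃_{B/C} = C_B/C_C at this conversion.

1.49

C_A = C_{A0}(1−X) = 1.169 mol/dm³.
Both paths are first order in A, so the instantaneous fraction to B is constant: dC_B/d(−C_A) = k₁/(k₁+k₂) = 0.5991.
C_B = 0.5991·(C_{A0}−C_A) = 0.5991×5.591 = 3.35 mol/dm³.
C_C = (C_{A0}−C_A)−C_B = 2.241 mol/dm³; S̃_{B/C} = 3.349/2.241 = 1.49.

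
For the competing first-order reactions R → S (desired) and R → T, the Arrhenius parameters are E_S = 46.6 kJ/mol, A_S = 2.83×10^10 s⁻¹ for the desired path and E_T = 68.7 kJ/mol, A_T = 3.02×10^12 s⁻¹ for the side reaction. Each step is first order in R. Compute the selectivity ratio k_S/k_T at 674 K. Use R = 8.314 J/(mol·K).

0.484

With equal orders, S_{S/T} = k_S/k_T = (A_S/A_T)·exp[(E_T−E_S)/(RT)].
(E_T−E_S)/(RT) = (68.7−46.6)×10³/(8.314×674) = 22100/5604 = 3.944.
k_S/k_T = (2.83×10^10/3.02×10^12)·exp(3.944) = 0.009371 × 51.62 = 0.484.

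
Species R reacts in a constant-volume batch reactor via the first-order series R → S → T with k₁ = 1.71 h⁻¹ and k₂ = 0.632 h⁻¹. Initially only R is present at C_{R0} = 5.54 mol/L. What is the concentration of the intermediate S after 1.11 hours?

Solving the coupled first-order balances gives C_S(t) = [k₁/(k₂−k₁)]·C_{R0}·(e^(−k₁t) − e^(−k₂t)).
e^(−k₁t) = e^(−1.71×1.11) = e^(−1.898) = 0.1499; e^(−k₂t) = e^(−0.7015) = 0.4958.
C_S = 1.71×5.54/(0.632−1.71) × (0.1499−0.4958) = (-8.788)×(-0.3460) = 3.040 mol/L.

3.04 mol/L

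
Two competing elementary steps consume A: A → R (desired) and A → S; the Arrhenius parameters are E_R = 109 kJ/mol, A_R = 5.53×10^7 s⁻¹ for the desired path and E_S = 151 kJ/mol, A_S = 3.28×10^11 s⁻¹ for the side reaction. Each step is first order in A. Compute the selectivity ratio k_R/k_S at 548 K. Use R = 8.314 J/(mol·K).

1.70

With equal orders, S_{R/S} = k_R/k_S = (A_R/A_S)·exp[(E_S−E_R)/(RT)].
(E_S−E_R)/(RT) = (151−109)×10³/(8.314×548) = 42000/4556 = 9.218.
k_R/k_S = (5.53×10^7/3.28×10^11)·exp(9.218) = 1.686×10^-4 × 10082 = 1.70.
Since E_R < E_S, lowering the temperature improves selectivity toward R.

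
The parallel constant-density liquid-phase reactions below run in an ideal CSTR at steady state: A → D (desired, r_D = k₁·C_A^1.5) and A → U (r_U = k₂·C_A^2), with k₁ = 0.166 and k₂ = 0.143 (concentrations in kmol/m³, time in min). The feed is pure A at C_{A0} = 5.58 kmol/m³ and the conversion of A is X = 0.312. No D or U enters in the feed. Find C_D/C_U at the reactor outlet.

0.592

Exit C_A = C_{A0}(1−X) = 5.58×0.688 = 3.839 kmol/m³.
Rates in a CSTR are evaluated at the outlet concentration: r_D = 0.166×3.839^1.5 = 1.249, r_U = 0.143×3.839^2 = 2.108.
Overall selectivity = C_D/C_U = r_Dτ/(r_Uτ) = r_D/r_U = 0.592.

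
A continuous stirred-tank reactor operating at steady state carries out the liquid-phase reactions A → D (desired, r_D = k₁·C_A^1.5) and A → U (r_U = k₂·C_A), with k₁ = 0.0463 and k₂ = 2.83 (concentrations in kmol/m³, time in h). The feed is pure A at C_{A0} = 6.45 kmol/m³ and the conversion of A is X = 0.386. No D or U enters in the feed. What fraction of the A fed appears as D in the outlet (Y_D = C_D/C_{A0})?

Exit C_A = C_{A0}(1−X) = 6.45×0.614 = 3.960 kmol/m³.
In a CSTR the entire volume is at exit conditions, so r_D = 0.0463×3.960^1.5 = 0.3649 and r_U = 2.83×3.960 = 11.21.
Fraction of consumed A going to D: r_D/(r_D+r_U) = 0.03153.
C_D = 0.03153·C_{A0}·X = 0.03153×6.45×0.386 = 0.0785 kmol/m³; Y_D = C_D/C_{A0} = 0.0122.

0.0122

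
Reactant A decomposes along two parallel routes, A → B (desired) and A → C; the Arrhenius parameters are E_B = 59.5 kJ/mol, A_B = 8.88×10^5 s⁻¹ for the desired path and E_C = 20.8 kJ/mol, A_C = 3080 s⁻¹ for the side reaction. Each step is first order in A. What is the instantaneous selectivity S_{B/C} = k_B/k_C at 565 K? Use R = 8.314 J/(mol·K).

k_B/k_C = (A_B/A_C)·exp[−(E_B−E_C)/(RT)] = (A_B/A_C)·exp[(E_C−E_B)/(RT)].
(E_C−E_B)/(RT) = (20.8−59.5)×10³/(8.314×565) = -38700/4697 = -8.239.
k_B/k_C = (8.88×10^5/3080)·exp(-8.239) = 288.3 × 2.643×10^-4 = 0.0762.

0.0762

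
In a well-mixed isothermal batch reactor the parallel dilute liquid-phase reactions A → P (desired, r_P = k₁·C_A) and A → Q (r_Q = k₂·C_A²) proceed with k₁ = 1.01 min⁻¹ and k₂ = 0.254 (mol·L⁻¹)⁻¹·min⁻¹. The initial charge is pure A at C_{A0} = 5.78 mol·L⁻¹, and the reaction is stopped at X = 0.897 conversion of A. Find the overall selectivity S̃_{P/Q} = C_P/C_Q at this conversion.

1.39

C_A = C_{A0}(1−X) = 0.5953 mol·L⁻¹.
Along a PFR/batch, dC_P/dC_A = −r_P/(r_P+r_Q) = −k₁/(k₁+k₂·C_A).
Integrating from C_{A0} to C_A: C_P = (1.01/0.254)·ln[(1.01+0.254·5.78)/(1.01+0.254·0.595)] = 3.976·ln(2.478/1.161) = 3.014 mol·L⁻¹.
C_Q = (C_{A0}−C_A)−C_P = 2.170 mol·L⁻¹; S̃_{P/Q} = 3.014/2.170 = 1.39.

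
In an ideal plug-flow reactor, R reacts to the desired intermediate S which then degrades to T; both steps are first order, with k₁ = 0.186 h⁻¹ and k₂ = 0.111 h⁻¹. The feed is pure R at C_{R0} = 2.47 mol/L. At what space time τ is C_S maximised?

6.88 h

Setting dC_S/dτ = 0 gives τ_opt = ln(k₂/k₁)/(k₂−k₁).
= ln(0.111/0.186)/(0.111−0.186) = ln(0.5968)/-0.07500 = -0.5162/-0.07500 = 6.88 h.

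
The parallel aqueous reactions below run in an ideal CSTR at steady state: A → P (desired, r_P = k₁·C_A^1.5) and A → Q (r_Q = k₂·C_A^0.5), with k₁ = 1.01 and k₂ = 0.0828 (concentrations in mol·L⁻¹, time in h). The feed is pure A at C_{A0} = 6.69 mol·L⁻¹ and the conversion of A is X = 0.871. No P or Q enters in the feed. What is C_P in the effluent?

Exit C_A = C_{A0}(1−X) = 6.69×0.129 = 0.8630 mol·L⁻¹.
Rates in a CSTR are evaluated at the outlet concentration: r_P = 1.01×0.8630^1.5 = 0.8097, r_Q = 0.0828×0.8630^0.5 = 0.07692.
Fraction of consumed A going to P: r_P/(r_P+r_Q) = 0.9132.
C_P = 0.9132·C_{A0}·X = 0.9132×6.69×0.871 = 5.32 mol·L⁻¹.

5.32 mol·L⁻¹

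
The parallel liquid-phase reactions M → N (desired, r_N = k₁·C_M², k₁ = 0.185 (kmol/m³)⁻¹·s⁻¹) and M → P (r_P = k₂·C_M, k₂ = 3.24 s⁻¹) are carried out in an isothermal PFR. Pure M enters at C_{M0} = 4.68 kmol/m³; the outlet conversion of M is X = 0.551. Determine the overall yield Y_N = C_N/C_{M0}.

C_M = C_{M0}(1−X) = 2.101 kmol/m³.
Along a PFR/batch, dC_P/dC_M = −r_P/(r_N+r_P) = −k₂/(k₂+k₁·C_M).
Integrating from C_{M0} to C_M: C_P = (3.24/0.185)·ln[(3.24+0.185·4.68)/(3.24+0.185·2.10)] = 17.51·ln(4.106/3.629) = 2.163 kmol/m³.
Then C_N = (C_{M0}−C_M) − C_P = 2.579 − 2.163 = 0.4155 kmol/m³.
Y_N = C_N/C_{M0} = 0.4155/4.68 = 0.0888.

0.0888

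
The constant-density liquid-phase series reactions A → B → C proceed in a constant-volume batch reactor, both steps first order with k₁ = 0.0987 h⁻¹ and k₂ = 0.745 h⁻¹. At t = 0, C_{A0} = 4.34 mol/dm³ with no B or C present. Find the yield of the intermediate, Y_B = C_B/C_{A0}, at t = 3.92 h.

0.0955

The intermediate concentration in a first-order A→B→C sequence is C_B = k₁C_{A0}(e^(−k₁t) − e^(−k₂t))/(k₂−k₁).
e^(−k₁t) = e^(−0.0987×3.92) = e^(−0.3869) = 0.6792; e^(−k₂t) = e^(−2.920) = 0.05391.
C_B = 0.0987×4.34/(0.745−0.0987) × (0.6792−0.05391) = 0.6628×0.6252 = 0.4144 mol/dm³.
Y_B = C_B/C_{A0} = 0.4144/4.34 = 0.0955.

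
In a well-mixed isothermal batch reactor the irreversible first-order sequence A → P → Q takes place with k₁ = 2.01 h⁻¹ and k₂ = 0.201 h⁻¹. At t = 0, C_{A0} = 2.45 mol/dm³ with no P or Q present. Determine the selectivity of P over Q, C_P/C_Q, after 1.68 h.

3.58

Solving the coupled first-order balances gives C_P(t) = [k₁/(k₂−k₁)]·C_{A0}·(e^(−k₁t) − e^(−k₂t)).
e^(−k₁t) = e^(−2.01×1.68) = e^(−3.377) = 0.03416; e^(−k₂t) = e^(−0.3377) = 0.7134.
C_P = 2.01×2.45/(0.201−2.01) × (0.03416−0.7134) = (-2.722)×(-0.6793) = 1.849 mol/dm³.
C_A = C_{A0}e^(−k₁t) = 0.08368 mol/dm³, so C_Q = C_{A0}−C_A−C_P = 0.5172 mol/dm³; C_P/C_Q = 3.58.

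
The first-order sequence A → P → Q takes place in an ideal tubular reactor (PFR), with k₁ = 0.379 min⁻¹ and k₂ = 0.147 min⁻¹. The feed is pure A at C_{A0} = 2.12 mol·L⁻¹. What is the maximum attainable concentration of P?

1.16 mol·L⁻¹

At the optimum, C_{P,max}/C_{A0} = (k₁/k₂)^[k₂/(k₂−k₁)].
= (0.379/0.147)^(0.147/(0.147−0.379)) = (2.578)^(-0.6336) = 0.5488.
C_{P,max} = 0.5488×2.12 = 1.16 mol·L⁻¹.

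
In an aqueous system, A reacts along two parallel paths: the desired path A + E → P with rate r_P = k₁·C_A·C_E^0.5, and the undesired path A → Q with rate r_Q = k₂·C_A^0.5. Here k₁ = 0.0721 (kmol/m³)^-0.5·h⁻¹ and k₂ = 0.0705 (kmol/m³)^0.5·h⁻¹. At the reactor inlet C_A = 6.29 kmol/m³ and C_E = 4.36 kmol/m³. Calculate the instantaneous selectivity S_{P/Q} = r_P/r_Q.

5.36

S_{P/Q} = r_P/r_Q = (k₁·C_A·C_E^0.5)/(k₂·C_A^0.5) = (k₁/k₂)·C_A^0.5·C_E^0.5.
= (0.0721×6.290×4.360^0.5) / (0.0705×6.290^0.5) = 0.9470/0.1768 = 5.36.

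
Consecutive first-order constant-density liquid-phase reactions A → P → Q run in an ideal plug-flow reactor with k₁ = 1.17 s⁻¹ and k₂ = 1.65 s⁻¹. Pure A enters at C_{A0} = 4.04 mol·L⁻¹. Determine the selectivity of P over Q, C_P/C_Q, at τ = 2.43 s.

0.116

For first-order series with pure A initially, C_P(τ) = k₁C_{A0}/(k₂−k₁)·(e^(−k₁τ) − e^(−k₂τ)).
e^(−k₁τ) = e^(−1.17×2.43) = e^(−2.843) = 0.05824; e^(−k₂τ) = e^(−4.010) = 0.01814.
C_P = 1.17×4.04/(1.65−1.17) × (0.05824−0.01814) = 9.848×0.04010 = 0.3949 mol·L⁻¹.
C_A = C_{A0}e^(−k₁τ) = 0.2353 mol·L⁻¹, so C_Q = C_{A0}−C_A−C_P = 3.410 mol·L⁻¹; C_P/C_Q = 0.116.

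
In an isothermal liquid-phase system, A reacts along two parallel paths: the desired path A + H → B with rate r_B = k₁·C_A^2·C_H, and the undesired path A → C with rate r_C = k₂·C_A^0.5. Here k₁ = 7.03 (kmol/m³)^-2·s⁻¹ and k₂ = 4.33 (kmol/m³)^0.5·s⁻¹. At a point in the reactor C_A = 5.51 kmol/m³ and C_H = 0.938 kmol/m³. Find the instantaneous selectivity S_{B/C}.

S_{B/C} = r_B/r_C = (k₁·C_A^2·C_H)/(k₂·C_A^0.5) = (k₁/k₂)·C_A^1.5·C_H.
= (7.03×5.510^2×0.9380) / (4.33×5.510^0.5) = 200.2/10.16 = 19.7.

19.7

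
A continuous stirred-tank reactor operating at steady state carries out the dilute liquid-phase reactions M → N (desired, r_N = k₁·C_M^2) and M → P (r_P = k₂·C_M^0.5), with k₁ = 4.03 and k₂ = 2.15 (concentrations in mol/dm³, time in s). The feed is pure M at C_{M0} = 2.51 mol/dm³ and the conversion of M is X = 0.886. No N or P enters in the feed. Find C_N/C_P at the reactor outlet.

0.287

Exit C_M = C_{M0}(1−X) = 2.51×0.114 = 0.2861 mol/dm³.
A CSTR operates uniformly at the exit composition, giving r_N = 0.3300 and r_P = 1.150 (each k·C_M^n at C_M = 0.2861).
Overall selectivity = C_N/C_P = r_Nτ/(r_Pτ) = r_N/r_P = 0.287.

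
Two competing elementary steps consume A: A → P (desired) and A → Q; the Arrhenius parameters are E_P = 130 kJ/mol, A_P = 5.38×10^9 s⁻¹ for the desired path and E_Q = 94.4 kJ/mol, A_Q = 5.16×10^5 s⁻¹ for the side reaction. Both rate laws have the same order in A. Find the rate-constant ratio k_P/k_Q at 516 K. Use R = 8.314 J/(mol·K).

2.60

k_P/k_Q = (A_P/A_Q)·exp[−(E_P−E_Q)/(RT)] = (A_P/A_Q)·exp[(E_Q−E_P)/(RT)].
(E_Q−E_P)/(RT) = (94.4−130)×10³/(8.314×516) = -35600/4290 = -8.298.
k_P/k_Q = (5.38×10^9/5.16×10^5)·exp(-8.298) = 10426 × 2.489×10^-4 = 2.60.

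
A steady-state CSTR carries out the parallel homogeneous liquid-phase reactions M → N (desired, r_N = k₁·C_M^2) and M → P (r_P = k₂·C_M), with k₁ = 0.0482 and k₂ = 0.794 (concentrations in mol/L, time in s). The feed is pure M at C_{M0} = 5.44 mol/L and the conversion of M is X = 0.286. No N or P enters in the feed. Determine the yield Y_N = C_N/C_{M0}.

Exit C_M = C_{M0}(1−X) = 5.44×0.714 = 3.884 mol/L.
A CSTR operates uniformly at the exit composition, giving r_N = 0.7272 and r_P = 3.084 (each k·C_M^n at C_M = 3.884).
Fraction of consumed M going to N: r_N/(r_N+r_P) = 0.1908.
C_N = 0.1908·C_{M0}·X = 0.1908×5.44×0.286 = 0.297 mol/L; Y_N = C_N/C_{M0} = 0.0546.

0.0546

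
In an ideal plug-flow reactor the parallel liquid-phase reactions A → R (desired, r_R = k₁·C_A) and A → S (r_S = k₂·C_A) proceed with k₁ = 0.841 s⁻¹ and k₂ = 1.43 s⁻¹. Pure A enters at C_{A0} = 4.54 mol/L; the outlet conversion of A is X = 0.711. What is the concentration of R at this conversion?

1.20 mol/L

C_A = C_{A0}(1−X) = 1.312 mol/L.
Both paths are first order in A, so the instantaneous fraction to R is constant: dC_R/d(−C_A) = k₁/(k₁+k₂) = 0.3703.
C_R = 0.3703·(C_{A0}−C_A) = 0.3703×3.228 = 1.20 mol/L.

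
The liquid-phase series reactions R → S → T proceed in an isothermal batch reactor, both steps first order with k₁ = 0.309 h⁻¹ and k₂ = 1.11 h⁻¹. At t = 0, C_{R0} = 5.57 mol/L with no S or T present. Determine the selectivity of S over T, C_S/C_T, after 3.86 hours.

0.191

The intermediate concentration in a first-order A→B→C sequence is C_S = k₁C_{R0}(e^(−k₁t) − e^(−k₂t))/(k₂−k₁).
e^(−k₁t) = e^(−0.309×3.86) = e^(−1.193) = 0.3034; e^(−k₂t) = e^(−4.285) = 0.01378.
C_S = 0.309×5.57/(1.11−0.309) × (0.3034−0.01378) = 2.149×0.2896 = 0.6223 mol/L.
C_R = C_{R0}e^(−k₁t) = 1.690 mol/L, so C_T = C_{R0}−C_R−C_S = 3.258 mol/L; C_S/C_T = 0.191.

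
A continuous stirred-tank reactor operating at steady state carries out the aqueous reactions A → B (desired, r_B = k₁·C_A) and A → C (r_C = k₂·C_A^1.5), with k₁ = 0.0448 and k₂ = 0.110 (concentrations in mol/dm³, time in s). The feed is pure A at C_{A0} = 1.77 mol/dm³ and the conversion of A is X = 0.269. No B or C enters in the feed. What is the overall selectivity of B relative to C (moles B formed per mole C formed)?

0.358

Exit C_A = C_{A0}(1−X) = 1.77×0.731 = 1.294 mol/dm³.
In a CSTR the entire volume is at exit conditions, so r_B = 0.0448×1.294 = 0.05797 and r_C = 0.110×1.294^1.5 = 0.1619.
Overall selectivity = C_B/C_C = r_Bτ/(r_Cτ) = r_B/r_C = 0.358.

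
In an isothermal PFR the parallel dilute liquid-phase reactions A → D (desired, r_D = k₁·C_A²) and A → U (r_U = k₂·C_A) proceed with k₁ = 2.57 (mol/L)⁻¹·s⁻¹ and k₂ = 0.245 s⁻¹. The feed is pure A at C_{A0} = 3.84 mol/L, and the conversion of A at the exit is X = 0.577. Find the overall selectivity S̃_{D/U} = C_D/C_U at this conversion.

27.1

C_A = C_{A0}(1−X) = 1.624 mol/L.
Along a PFR/batch, dC_U/dC_A = −r_U/(r_D+r_U) = −k₂/(k₂+k₁·C_A).
Integrating from C_{A0} to C_A: C_U = (0.245/2.57)·ln[(0.245+2.57·3.84)/(0.245+2.57·1.62)] = 0.09533·ln(10.11/4.420) = 0.07892 mol/L.
Then C_D = (C_{A0}−C_A) − C_U = 2.216 − 0.07892 = 2.137 mol/L.
S̃_{D/U} = C_D/C_U = 2.137/0.07892 = 27.1.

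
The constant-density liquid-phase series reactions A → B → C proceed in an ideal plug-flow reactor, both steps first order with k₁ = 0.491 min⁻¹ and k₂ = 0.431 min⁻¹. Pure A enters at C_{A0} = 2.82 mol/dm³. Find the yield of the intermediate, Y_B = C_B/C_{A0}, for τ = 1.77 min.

For first-order series with pure A initially, C_B(τ) = k₁C_{A0}/(k₂−k₁)·(e^(−k₁τ) − e^(−k₂τ)).
e^(−k₁τ) = e^(−0.491×1.77) = e^(−0.8691) = 0.4193; e^(−k₂τ) = e^(−0.7629) = 0.4663.
C_B = 0.491×2.82/(0.431−0.491) × (0.4193−0.4663) = (-23.08)×(-0.04698) = 1.084 mol/dm³.
Y_B = C_B/C_{A0} = 1.084/2.82 = 0.384.

0.384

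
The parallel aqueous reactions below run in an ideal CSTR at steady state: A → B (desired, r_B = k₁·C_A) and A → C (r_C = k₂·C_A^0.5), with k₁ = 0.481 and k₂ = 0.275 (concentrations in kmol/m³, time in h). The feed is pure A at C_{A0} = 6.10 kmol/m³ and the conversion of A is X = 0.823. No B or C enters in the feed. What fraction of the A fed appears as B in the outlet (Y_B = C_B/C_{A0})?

Exit C_A = C_{A0}(1−X) = 6.10×0.177 = 1.080 kmol/m³.
In a CSTR the entire volume is at exit conditions, so r_B = 0.481×1.080 = 0.5193 and r_C = 0.275×1.080^0.5 = 0.2857.
Fraction of consumed A going to B: r_B/(r_B+r_C) = 0.6451.
C_B = 0.6451·C_{A0}·X = 0.6451×6.10×0.823 = 3.24 kmol/m³; Y_B = C_B/C_{A0} = 0.531.

0.531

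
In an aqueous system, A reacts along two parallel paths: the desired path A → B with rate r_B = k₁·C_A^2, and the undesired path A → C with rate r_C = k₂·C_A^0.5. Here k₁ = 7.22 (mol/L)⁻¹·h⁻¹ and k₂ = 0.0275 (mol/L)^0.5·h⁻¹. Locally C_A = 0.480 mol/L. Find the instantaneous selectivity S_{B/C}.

S_{B/C} = r_B/r_C = (k₁·C_A^2)/(k₂·C_A^0.5) = (k₁/k₂)·C_A^1.5.
= (7.22×0.4800^2) / (0.0275×0.4800^0.5) = 1.663/0.01905 = 87.3.
Since the desired path is higher order in A, keeping C_A high (PFR or concentrated feed) favours B.

87.3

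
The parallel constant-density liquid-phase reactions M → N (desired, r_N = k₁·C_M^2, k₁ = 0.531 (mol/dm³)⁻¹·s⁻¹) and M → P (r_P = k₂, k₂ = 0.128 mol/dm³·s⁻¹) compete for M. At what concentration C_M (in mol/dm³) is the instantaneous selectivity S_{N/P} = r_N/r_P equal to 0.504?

0.349 mol/dm³

S_{N/P} = (k₁/k₂)·C_M^2 ⇒ C_M = (S·k₂/k₁)^(0.5).
= (0.504×0.128/0.531)^(0.5) = (0.1215)^(0.5) = 0.349 mol/dm³.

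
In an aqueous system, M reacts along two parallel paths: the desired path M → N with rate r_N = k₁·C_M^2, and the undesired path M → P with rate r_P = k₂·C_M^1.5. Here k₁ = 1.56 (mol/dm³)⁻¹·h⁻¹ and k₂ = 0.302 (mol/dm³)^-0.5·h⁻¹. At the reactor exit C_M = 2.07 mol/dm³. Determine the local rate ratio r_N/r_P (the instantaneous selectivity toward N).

7.43

S_{N/P} = r_N/r_P = (k₁·C_M^2)/(k₂·C_M^1.5) = (k₁/k₂)·C_M^0.5.
= (1.56×2.070^2) / (0.302×2.070^1.5) = 6.684/0.8994 = 7.43.
Since the desired path is higher order in M, keeping C_M high (PFR or concentrated feed) favours N.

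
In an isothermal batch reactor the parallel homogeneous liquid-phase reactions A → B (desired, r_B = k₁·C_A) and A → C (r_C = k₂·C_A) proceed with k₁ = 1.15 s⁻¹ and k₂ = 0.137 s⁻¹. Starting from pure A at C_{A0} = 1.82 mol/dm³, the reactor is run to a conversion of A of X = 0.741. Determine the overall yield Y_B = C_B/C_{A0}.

C_A = C_{A0}(1−X) = 0.4714 mol/dm³.
Both paths are first order in A, so the instantaneous fraction to B is constant: dC_B/d(−C_A) = k₁/(k₁+k₂) = 0.8936.
C_B = 0.8936·(C_{A0}−C_A) = 0.8936×1.349 = 1.21 mol/dm³.
Y_B = C_B/C_{A0} = 1.205/1.82 = 0.662.

0.662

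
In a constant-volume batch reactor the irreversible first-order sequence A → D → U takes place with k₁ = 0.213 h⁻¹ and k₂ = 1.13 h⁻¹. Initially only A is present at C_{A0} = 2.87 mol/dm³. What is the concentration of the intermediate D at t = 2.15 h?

0.363 mol/dm³

The intermediate concentration in a first-order A→B→C sequence is C_D = k₁C_{A0}(e^(−k₁t) − e^(−k₂t))/(k₂−k₁).
e^(−k₁t) = e^(−0.213×2.15) = e^(−0.4579) = 0.6326; e^(−k₂t) = e^(−2.429) = 0.08808.
C_D = 0.213×2.87/(1.13−0.213) × (0.6326−0.08808) = 0.6666×0.5445 = 0.3630 mol/dm³.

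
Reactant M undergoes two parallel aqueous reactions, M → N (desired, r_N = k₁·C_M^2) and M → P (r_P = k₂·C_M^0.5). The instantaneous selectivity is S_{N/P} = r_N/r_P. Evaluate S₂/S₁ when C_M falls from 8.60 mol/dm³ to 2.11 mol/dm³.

S_{N/P} = (k₁/k₂)·C_M^1.5, so S₂/S₁ = (C_{M,2}/C_{M,1})^1.5.
= (2.11/8.60)^1.5 = (0.2453)^1.5 = 0.122.

0.122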